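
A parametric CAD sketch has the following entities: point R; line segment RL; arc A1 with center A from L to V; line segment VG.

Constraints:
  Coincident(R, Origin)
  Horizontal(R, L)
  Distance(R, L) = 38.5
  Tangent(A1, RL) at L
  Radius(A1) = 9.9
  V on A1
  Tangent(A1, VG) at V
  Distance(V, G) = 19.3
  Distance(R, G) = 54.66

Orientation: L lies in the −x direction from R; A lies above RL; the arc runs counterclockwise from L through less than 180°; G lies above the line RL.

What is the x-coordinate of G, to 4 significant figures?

-45.38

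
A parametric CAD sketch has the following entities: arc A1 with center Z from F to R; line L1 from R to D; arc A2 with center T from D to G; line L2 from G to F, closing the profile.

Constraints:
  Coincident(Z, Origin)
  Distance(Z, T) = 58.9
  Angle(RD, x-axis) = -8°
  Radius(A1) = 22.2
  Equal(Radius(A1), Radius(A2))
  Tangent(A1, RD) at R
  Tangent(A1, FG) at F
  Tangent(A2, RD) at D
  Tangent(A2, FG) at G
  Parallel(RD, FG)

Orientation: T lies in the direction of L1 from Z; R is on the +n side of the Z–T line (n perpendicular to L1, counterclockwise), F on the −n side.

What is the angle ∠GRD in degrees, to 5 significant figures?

37.010°

Tangency of A1 to both parallel lines with radius 22.2 puts R and F at Z ± 22.2·n: R = (3.0896, 21.984), F = (-3.0896, -21.984). Equal radii place D and G the same way about T: D = T + 22.2·n = (61.416, 13.787), G = T − 22.2·n = (55.237, -30.181). Then cos ∠GRD = RG·RD / (|RG||RD|), giving 37.010°.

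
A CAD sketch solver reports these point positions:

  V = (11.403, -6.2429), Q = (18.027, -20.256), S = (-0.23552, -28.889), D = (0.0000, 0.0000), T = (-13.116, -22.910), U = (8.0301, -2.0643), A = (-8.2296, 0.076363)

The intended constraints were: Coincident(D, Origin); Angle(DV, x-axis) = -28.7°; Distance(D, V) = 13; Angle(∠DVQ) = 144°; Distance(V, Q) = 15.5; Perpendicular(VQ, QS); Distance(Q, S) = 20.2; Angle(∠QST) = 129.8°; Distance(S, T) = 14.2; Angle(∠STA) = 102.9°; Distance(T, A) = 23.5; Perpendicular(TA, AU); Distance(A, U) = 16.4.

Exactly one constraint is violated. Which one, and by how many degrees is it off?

Perpendicular(TA, AU) — off by 4.50°.

D = (0.00, 0.00) ✓; DV at -28.70° ✓; |DV| = 13.00 ✓; ∠DVQ = 144.0° ✓; |VQ| = 15.50 ✓; ∠(VQ, QS) = 90.00° ✓; |QS| = 20.20 ✓; ∠QST = 129.8° ✓; |ST| = 14.20 ✓; ∠STA = 102.9° ✓; |TA| = 23.50 ✓; ∠(TA, AU) = 85.50° ✗; |AU| = 16.40 ✓.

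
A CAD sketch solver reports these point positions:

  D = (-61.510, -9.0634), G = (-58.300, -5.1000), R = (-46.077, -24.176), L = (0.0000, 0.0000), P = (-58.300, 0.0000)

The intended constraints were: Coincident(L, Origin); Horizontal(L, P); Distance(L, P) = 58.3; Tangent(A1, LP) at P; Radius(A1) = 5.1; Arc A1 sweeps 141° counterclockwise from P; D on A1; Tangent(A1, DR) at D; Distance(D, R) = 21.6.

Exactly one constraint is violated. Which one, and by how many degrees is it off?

Tangent(A1, DR) at D — off by 5.39°.

L = (0.00, 0.00) ✓; L.y = 0.00, P.y = 0.00 ✓; |LP| = 58.30 ✓; ∠(GP, PL) = 90.00° ✓; |GP| = 5.100 ✓; bearing(G→D) − bearing(G→P) = 141.0° ✓; |GD| = 5.100 ✓; ∠(GD, DR) = 95.39° ✗; |DR| = 21.60 ✓.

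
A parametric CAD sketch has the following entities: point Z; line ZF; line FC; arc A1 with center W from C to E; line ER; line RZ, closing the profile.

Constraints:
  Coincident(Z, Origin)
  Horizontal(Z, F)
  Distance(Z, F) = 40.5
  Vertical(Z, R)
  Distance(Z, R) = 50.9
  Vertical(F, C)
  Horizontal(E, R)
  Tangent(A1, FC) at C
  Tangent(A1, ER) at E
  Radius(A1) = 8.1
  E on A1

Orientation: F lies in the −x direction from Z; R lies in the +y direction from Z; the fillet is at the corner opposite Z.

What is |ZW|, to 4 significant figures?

53.68

ZR is vertical with |ZR| = 50.9 and R on the +y side, so R = (0.000, 50.90). The virtual corner opposite Z is at (-40.50, 50.90). Since A1 is tangent to FC there, WC ⟂ FC and A1 meets ER tangentially, so WE is at right angles to ER, with radius 8.1, so the center W sits 8.1 in from both sides at W = (-32.40, 42.80). Then |ZW| = |W − Z| = 53.68.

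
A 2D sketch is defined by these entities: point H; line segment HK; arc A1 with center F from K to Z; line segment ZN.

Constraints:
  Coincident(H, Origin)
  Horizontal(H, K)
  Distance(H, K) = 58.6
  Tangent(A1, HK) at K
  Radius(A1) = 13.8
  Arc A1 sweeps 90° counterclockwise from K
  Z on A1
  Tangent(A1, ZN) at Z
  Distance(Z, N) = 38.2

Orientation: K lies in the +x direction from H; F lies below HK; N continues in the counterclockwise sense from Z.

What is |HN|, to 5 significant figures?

68.637

On A1, K sits at bearing 90° from F; a 90° counterclockwise sweep puts Z at bearing 180°, so Z = F + 13.8·(cos 180°, sin 180°) = (44.800, -13.800). The tangent condition forces FZ to be normal to ZN, so ZN runs along (−sin 180°, cos 180°); with |ZN| = 38.2, N = (44.800, -52.000). Then |HN| = |N − H| = 68.637.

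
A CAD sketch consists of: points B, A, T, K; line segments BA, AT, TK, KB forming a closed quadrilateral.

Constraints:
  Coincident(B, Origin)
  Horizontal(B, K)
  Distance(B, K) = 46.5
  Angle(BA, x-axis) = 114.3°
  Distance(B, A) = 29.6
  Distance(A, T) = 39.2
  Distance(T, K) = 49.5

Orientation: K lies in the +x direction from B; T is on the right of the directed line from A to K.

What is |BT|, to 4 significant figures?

10.97

B is at the origin; B and K share the same y with |BK| = 46.5 and K in +x, so K = (46.5, 0). BA runs at 114.3° with |BA| = 29.6, so A = (-12.18, 26.98). T is determined by |AT| = 39.2 and |TK| = 49.5 together: it lies at the intersection of circle(A, 39.2) and circle(K, 49.5). With |AK| = 64.59, the foot of the radical line on AK is 25.22 from A and the perpendicular offset is √(39.2² − 25.22²) = 30.01. Taking the right-of-AK solution: T = (-1.802, -10.82).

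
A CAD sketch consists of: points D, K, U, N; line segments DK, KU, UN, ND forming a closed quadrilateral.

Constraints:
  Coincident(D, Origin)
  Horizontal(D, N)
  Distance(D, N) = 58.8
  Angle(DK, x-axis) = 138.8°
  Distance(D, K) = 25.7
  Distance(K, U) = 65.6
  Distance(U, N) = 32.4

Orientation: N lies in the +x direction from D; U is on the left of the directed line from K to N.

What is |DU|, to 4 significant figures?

53.79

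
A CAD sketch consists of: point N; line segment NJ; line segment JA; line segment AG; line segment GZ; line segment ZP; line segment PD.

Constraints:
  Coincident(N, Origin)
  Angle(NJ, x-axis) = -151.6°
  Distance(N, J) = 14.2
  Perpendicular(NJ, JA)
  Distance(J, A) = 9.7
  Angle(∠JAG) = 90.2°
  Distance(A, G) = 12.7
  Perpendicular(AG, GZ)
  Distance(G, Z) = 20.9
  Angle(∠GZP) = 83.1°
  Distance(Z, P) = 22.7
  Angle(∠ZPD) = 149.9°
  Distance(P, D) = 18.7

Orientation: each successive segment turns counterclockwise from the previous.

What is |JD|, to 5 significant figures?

24.892

N is at the origin; NJ runs at -151.6° with length 14.2, so J = (-12.491, -6.7539). NJ ⟂ JA, so JA runs at -61.600°; with |JA| = 9.7, A = (-7.8775, -15.286). ∠JAG = 90.2° gives AG at 28.200° from the x-axis; with |AG| = 12.7, G = (3.3151, -9.2851). AG ⟂ GZ, so GZ runs at 118.20°; with |GZ| = 20.9, Z = (-6.5612, 9.1342). ∠GZP = 83.1° gives ZP at -144.90° from the x-axis; with |ZP| = 22.7, P = (-25.133, -3.9184). ∠ZPD = 149.9° gives PD at -114.80° from the x-axis; with |PD| = 18.7, D = (-32.977, -20.894). Then |JD| = |D − J| = 24.892.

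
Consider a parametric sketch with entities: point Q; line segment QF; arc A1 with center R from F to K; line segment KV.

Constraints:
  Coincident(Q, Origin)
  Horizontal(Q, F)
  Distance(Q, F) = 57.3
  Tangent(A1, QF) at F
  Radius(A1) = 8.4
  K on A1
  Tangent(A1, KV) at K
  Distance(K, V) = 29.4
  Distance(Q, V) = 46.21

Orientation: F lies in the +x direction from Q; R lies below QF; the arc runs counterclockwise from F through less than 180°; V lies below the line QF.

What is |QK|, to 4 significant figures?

50.19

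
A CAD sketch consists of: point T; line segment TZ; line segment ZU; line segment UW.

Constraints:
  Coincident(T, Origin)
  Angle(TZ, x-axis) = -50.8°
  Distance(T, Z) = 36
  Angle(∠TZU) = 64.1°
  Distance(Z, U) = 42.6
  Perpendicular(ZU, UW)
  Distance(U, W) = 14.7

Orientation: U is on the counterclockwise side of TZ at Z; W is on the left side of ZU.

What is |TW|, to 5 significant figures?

32.171

T is at the origin; TZ runs at -50.8° with length 36.0, so Z = 36.0·(cos -50.8°, sin -50.8°) = (22.753, -27.898). ∠TZU = 64.1°, so ZU runs at -50.8° + (180° − 64.1°) = 65.100° from the x-axis; with |ZU| = 42.6, U = Z + 42.6·(cos 65.100°, sin 65.100°) = (40.689, 10.742). ZU ⟂ UW; with |UW| = 14.7 on the left of ZU, W = U + 14.7·(-0.90704, 0.42104) = (27.356, 16.931). Then |TW| = |W − T| = 32.171.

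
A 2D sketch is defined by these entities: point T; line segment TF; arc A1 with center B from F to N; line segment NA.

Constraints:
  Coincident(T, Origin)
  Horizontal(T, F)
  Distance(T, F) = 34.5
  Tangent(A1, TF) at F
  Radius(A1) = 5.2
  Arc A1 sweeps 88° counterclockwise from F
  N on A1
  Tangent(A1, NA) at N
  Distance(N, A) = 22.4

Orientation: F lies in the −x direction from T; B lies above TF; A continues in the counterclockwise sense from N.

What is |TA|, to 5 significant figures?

39.554

T is at the origin; TF is horizontal with |TF| = 34.5 and F on the −x side, so F = (-34.500, 0.0000). A1 meets TF tangentially, so BF is at right angles to TF, so B = F + (0, 5.2) = (-34.500, 5.2000). On A1, F sits at bearing -90° from B; an 88° counterclockwise sweep puts N at bearing -2°, so N = B + 5.2·(cos -2°, sin -2°) = (-29.303, 5.0185). A1 meets NA tangentially, so BN is at right angles to NA, so NA runs along (−sin -2°, cos -2°); with |NA| = 22.4, A = (-28.521, 27.405). Then |TA| = |A − T| = 39.554.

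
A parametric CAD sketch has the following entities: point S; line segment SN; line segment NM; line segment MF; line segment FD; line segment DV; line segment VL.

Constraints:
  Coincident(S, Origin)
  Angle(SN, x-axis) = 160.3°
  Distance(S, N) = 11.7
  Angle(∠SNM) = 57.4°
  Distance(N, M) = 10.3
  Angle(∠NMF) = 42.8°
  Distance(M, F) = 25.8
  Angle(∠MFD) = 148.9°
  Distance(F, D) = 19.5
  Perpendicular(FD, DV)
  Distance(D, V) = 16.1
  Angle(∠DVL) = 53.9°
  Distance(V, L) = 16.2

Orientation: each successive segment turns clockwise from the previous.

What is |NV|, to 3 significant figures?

31.5

S is at the origin; SN runs at 160.3° with length 11.7, so N = (-11.0, 3.94). ∠SNM = 57.4° gives NM at 37.7° from the x-axis; with |NM| = 10.3, M = (-2.87, 10.2). ∠NMF = 42.8° gives MF at -99.5° from the x-axis; with |MF| = 25.8, F = (-7.12, -15.2). ∠MFD = 148.9° gives FD at -131° from the x-axis; with |FD| = 19.5, D = (-19.8, -30.0). The perpendicularity gives DV at right angles to FD, so DV runs at 139°; with |DV| = 16.1, V = (-32.0, -19.5). Then |NV| = |V − N| = 31.5.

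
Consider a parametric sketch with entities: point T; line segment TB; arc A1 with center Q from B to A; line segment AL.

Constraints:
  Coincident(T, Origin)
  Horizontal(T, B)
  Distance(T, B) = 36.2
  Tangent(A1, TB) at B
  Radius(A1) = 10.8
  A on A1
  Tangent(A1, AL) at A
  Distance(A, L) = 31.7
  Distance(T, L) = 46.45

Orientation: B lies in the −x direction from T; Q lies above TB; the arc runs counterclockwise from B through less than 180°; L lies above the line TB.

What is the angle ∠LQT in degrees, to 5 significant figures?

81.110°

Checks: ∠(QB, BT) = 90.00° ✓; |QB| = 10.80 ✓; |QA| = 10.80 ✓; ∠(QA, AL) = 90.00° ✓; |AL| = 31.70 ✓; |TL| = 46.45 ✓.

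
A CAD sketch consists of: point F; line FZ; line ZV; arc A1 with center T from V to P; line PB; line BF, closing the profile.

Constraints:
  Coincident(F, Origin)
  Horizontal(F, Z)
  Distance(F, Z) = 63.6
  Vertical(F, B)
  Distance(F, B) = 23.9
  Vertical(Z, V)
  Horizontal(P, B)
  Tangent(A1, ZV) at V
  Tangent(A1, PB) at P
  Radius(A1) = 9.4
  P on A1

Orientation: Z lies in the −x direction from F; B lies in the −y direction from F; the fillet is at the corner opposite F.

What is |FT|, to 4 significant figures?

56.11

F is at the origin; FZ is horizontal with |FZ| = 63.6 and Z on the −x side, so Z = (-63.60, 0.000). FB is vertical with |FB| = 23.9 and B on the −y side, so B = (0.000, -23.90). The virtual corner opposite F is at (-63.60, -23.90). A1 meets ZV tangentially, so TV is at right angles to ZV and since A1 is tangent to PB there, TP ⟂ PB, with radius 9.4, so the center T sits 9.4 in from both sides at T = (-54.20, -14.50). Then |FT| = |T − F| = 56.11.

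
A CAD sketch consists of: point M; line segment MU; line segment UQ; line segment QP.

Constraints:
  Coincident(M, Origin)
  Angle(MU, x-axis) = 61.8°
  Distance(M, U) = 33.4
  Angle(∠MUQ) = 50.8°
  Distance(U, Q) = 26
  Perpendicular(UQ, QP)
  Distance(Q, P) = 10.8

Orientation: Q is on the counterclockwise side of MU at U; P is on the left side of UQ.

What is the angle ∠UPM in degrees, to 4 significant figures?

94.59°

M is at the origin; MU runs at 61.8° with length 33.4, so U = 33.4·(cos 61.8°, sin 61.8°) = (15.78, 29.44). ∠MUQ = 50.8°, so UQ runs at 61.8° + (180° − 50.8°) = 191.0° from the x-axis; with |UQ| = 26.0, Q = U + 26.0·(cos 191.0°, sin 191.0°) = (-9.739, 24.47). The perpendicularity gives QP at right angles to UQ; with |QP| = 10.8 on the left of UQ, P = Q + 10.8·(0.1908, -0.9816) = (-7.678, 13.87). Then cos ∠UPM = PU·PM / (|PU||PM|), giving 94.59°.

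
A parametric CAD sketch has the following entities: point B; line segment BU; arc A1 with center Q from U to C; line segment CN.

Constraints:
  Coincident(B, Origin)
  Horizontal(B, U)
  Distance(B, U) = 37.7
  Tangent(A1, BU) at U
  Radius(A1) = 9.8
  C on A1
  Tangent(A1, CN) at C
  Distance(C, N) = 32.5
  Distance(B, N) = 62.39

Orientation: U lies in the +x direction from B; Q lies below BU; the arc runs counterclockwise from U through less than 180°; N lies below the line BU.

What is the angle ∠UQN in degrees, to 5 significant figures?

167.03°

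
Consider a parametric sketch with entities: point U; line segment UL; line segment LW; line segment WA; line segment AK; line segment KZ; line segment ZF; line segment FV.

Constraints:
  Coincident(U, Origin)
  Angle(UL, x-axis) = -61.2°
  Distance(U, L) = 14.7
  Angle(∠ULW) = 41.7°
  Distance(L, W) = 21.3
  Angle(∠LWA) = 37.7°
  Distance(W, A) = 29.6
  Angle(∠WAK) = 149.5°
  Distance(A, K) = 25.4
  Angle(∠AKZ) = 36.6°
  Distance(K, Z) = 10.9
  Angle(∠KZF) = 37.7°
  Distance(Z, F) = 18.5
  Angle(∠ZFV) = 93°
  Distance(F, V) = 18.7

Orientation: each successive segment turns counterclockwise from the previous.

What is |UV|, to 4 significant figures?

55.67

∠KZF = 37.7° gives ZF at 175.6° from the x-axis; with |ZF| = 18.5, F = (-29.10, -27.36). ∠ZFV = 93.0° gives FV at -97.40° from the x-axis; with |FV| = 18.7, V = (-31.51, -45.90). Then |UV| = |V − U| = 55.67.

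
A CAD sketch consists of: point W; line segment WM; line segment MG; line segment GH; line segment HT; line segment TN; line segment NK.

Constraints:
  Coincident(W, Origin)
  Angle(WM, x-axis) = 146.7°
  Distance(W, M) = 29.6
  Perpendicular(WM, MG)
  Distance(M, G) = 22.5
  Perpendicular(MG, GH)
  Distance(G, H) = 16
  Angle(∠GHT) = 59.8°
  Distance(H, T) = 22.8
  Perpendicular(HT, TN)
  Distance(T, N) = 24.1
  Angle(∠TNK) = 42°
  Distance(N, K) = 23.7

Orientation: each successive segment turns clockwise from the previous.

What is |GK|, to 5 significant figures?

7.4239

W is at the origin; WM runs at 146.7° with length 29.6, so M = (-24.740, 16.251). WM ⟂ MG, so MG runs at 56.700°; with |MG| = 22.5, G = (-12.387, 35.057). The perpendicularity gives GH at right angles to MG, so GH runs at -33.300°; with |GH| = 16.0, H = (0.98603, 26.272). ∠GHT = 59.8° gives HT at -153.50° from the x-axis; with |HT| = 22.8, T = (-19.418, 16.099). HT is perpendicular to TN, so TN runs at 116.50°; with |TN| = 24.1, N = (-30.172, 37.667). ∠TNK = 42.0° gives NK at -21.500° from the x-axis; with |NK| = 23.7, K = (-8.1209, 28.981). Then |GK| = |K − G| = 7.4239.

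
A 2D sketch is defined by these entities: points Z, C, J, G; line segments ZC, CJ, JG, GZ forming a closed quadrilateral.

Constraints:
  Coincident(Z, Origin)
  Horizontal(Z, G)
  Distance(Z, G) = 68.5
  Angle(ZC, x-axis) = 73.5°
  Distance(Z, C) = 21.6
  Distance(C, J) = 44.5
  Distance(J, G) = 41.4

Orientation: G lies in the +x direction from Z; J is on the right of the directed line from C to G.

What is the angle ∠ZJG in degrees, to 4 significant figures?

128.1°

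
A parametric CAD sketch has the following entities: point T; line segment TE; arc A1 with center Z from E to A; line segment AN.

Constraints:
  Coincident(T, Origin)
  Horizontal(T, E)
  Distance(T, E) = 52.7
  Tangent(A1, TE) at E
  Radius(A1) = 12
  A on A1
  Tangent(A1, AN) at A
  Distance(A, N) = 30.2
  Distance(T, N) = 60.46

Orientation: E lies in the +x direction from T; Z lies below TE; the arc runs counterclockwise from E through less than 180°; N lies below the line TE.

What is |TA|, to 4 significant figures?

42.67

T is at the origin; T and E share the same y with |TE| = 52.7 and E on the +x side, so E = (52.70, 0.000). The tangent condition forces ZE to be normal to TE, so Z = E + (0, -12) = (52.70, -12.00). Since ZA ⟂ AN (tangency), |ZN| = √(12.0² + 30.2²) = 32.50 regardless of where A sits on A1. So N lies on both circle(T, 60.46) and circle(Z, 32.50); the below-TE intersection is N = (42.61, -42.89). A is the foot of the tangent from N: A = (40.72, -12.75).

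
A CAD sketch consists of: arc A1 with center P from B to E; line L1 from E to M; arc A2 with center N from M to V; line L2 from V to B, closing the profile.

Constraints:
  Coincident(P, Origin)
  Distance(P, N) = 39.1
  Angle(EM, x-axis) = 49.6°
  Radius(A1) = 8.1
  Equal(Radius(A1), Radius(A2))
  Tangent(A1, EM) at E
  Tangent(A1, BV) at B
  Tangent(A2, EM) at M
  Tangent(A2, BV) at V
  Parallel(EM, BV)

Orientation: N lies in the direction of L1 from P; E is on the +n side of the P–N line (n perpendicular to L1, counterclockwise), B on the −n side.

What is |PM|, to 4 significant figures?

39.93

The slot axis is L1's direction at 49.6°, so u = (cos 49.6°, sin 49.6°) = (0.6481, 0.7615) and n = (−sin 49.6°, cos 49.6°) = (-0.7615, 0.6481). P is at the origin and N lies 39.1 along u from P, so N = 39.1·u = (25.34, 29.78). Tangency of A1 to both parallel lines with radius 8.1 puts E and B at P ± 8.1·n: E = (-6.168, 5.250), B = (6.168, -5.250). Equal radii place M and V the same way about N: M = N + 8.1·n = (19.17, 35.03), V = N − 8.1·n = (31.51, 24.53). Then |PM| = |M − P| = 39.93.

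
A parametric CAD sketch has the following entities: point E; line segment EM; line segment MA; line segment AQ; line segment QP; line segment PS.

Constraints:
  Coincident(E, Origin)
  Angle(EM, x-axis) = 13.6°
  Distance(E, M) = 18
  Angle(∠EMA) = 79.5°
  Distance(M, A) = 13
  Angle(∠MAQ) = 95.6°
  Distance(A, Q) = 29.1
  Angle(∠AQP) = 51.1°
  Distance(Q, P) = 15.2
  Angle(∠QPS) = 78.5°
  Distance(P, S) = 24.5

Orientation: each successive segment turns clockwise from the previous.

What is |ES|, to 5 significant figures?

22.413

E is at the origin; EM runs at 13.6° with length 18.0, so M = (17.495, 4.2326). ∠EMA = 79.5° gives MA at -86.900° from the x-axis; with |MA| = 13.0, A = (18.198, -8.7484). ∠MAQ = 95.6° gives AQ at -171.30° from the x-axis; with |AQ| = 29.1, Q = (-10.567, -13.150). ∠AQP = 51.1° gives QP at 59.800° from the x-axis; with |QP| = 15.2, P = (-2.9209, -0.013132). ∠QPS = 78.5° gives PS at -41.700° from the x-axis; with |PS| = 24.5, S = (15.372, -16.311). Then |ES| = |S − E| = 22.413.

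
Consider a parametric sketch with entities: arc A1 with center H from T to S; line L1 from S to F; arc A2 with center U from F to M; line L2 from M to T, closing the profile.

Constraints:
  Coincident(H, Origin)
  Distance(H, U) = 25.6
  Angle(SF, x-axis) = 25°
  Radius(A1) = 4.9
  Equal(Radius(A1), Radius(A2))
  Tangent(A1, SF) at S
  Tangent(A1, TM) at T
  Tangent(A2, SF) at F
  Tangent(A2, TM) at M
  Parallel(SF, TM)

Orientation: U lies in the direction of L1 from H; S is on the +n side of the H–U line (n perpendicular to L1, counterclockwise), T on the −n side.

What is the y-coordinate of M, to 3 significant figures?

6.38

The slot axis is L1's direction at 25.0°, so u = (cos 25.0°, sin 25.0°) = (0.906, 0.423) and n = (−sin 25.0°, cos 25.0°) = (-0.423, 0.906). H is at the origin and U lies 25.6 along u from H, so U = 25.6·u = (23.2, 10.8). Tangency of A1 to both parallel lines with radius 4.9 puts S and T at H ± 4.9·n: S = (-2.07, 4.44), T = (2.07, -4.44). Equal radii place F and M the same way about U: F = U + 4.9·n = (21.1, 15.3), M = U − 4.9·n = (25.3, 6.38). So M.y = 6.38.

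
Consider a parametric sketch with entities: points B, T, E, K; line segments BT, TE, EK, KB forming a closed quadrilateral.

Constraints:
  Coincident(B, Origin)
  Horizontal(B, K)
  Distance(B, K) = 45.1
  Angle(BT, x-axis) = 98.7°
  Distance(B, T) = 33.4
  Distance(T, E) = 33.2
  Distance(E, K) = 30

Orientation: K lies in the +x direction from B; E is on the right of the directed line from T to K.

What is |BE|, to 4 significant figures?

17.62

Checks: |TE| = 33.20 ✓; |EK| = 30.00 ✓.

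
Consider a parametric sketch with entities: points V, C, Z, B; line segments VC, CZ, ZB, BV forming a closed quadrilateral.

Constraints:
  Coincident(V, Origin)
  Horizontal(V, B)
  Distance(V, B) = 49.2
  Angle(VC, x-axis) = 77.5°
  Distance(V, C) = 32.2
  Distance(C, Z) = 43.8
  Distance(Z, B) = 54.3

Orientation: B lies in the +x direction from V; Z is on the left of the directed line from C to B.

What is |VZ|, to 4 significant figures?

70.02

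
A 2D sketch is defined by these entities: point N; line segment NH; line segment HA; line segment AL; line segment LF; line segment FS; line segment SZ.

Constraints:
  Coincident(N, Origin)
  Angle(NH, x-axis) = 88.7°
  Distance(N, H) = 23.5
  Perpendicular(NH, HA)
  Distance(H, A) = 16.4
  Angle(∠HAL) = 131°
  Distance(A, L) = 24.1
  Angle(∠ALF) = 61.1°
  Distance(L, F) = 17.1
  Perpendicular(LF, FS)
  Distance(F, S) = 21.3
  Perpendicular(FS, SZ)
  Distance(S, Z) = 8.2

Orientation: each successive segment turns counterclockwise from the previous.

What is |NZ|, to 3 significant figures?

30.9

LF is perpendicular to FS, so FS runs at 76.6°; with |FS| = 21.3, S = (-10.5, 22.8). FS is perpendicular to SZ, so SZ runs at 167°; with |SZ| = 8.2, Z = (-18.5, 24.7). Then |NZ| = |Z − N| = 30.9.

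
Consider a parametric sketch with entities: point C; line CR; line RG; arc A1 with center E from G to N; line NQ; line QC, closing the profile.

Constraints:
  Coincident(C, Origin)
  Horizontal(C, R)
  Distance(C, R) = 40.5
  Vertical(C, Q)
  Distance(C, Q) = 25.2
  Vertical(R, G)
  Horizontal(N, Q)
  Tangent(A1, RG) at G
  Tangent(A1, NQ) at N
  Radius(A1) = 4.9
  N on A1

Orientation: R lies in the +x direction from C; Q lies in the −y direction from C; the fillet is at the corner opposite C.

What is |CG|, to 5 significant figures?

45.303

C is at the origin; C and R share the same y with |CR| = 40.5 and R on the +x side, so R = (40.500, 0.0000). C and Q share the same x with |CQ| = 25.2 and Q on the −y side, so Q = (0.0000, -25.200). The virtual corner opposite C is at (40.500, -25.200). The tangent condition forces EG to be normal to RG and tangency of A1 to NQ means the radius EN is perpendicular to NQ, with radius 4.9, so the center E sits 4.9 in from both sides at E = (35.600, -20.300). That places the tangent points at G = (40.500, -20.300) on RG and N = (35.600, -25.200) on NQ. Then |CG| = |G − C| = 45.303.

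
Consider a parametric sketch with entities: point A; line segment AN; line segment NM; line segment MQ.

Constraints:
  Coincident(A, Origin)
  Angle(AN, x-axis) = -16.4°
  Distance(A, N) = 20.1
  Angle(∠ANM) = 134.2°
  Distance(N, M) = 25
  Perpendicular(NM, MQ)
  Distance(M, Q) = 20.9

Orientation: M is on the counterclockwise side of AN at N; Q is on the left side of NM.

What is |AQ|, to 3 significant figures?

39.5

∠ANM = 134.2°, so NM runs at -16.4° + (180° − 134.2°) = 29.4° from the x-axis; with |NM| = 25.0, M = N + 25.0·(cos 29.4°, sin 29.4°) = (41.1, 6.60). NM is perpendicular to MQ; with |MQ| = 20.9 on the left of NM, Q = M + 20.9·(-0.491, 0.871) = (30.8, 24.8). Then |AQ| = |Q − A| = 39.5.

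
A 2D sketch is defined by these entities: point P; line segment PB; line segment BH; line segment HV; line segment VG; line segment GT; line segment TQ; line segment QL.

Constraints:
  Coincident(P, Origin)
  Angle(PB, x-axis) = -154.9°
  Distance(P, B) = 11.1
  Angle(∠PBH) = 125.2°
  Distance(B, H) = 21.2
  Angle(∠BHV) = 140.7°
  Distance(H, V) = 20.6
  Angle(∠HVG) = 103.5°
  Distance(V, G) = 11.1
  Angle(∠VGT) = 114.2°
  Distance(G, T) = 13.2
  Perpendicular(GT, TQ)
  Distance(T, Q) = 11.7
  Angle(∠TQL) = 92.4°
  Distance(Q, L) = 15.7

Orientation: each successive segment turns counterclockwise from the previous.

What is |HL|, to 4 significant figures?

17.61

P is at the origin; PB runs at -154.9° with length 11.1, so B = (-10.05, -4.709). ∠PBH = 125.2° gives BH at -100.1° from the x-axis; with |BH| = 21.2, H = (-13.77, -25.58). ∠BHV = 140.7° gives HV at -60.80° from the x-axis; with |HV| = 20.6, V = (-3.720, -43.56). ∠HVG = 103.5° gives VG at 15.70° from the x-axis; with |VG| = 11.1, G = (6.966, -40.56). ∠VGT = 114.2° gives GT at 81.50° from the x-axis; with |GT| = 13.2, T = (8.917, -27.50). GT ⟂ TQ, so TQ runs at 171.5°; with |TQ| = 11.7, Q = (-2.654, -25.77). ∠TQL = 92.4° gives QL at -100.9° from the x-axis; with |QL| = 15.7, L = (-5.623, -41.19). Then |HL| = |L − H| = 17.61.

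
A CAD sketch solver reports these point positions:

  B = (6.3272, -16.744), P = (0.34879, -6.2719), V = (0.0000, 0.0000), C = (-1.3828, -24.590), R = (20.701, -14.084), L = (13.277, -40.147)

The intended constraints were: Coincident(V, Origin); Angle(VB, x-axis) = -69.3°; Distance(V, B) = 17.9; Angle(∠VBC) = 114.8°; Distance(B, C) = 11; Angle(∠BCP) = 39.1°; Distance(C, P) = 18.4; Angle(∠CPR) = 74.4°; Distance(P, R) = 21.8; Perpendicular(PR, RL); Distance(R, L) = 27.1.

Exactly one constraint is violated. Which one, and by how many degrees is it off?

Perpendicular(PR, RL) — off by 5.10°.

V = (0.00, 0.00) ✓; VB at -69.30° ✓; |VB| = 17.90 ✓; ∠VBC = 114.8° ✓; |BC| = 11.00 ✓; ∠BCP = 39.10° ✓; |CP| = 18.40 ✓; ∠CPR = 74.40° ✓; |PR| = 21.80 ✓; ∠(PR, RL) = 84.90° ✗; |RL| = 27.10 ✓.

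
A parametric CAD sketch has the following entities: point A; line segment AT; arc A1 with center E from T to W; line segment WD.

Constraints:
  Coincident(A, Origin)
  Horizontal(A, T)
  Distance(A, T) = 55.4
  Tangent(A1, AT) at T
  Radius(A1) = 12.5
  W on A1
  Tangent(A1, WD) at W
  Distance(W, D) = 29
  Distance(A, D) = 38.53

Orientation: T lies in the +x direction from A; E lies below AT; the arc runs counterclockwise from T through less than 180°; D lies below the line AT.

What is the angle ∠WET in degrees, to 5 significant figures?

50.842°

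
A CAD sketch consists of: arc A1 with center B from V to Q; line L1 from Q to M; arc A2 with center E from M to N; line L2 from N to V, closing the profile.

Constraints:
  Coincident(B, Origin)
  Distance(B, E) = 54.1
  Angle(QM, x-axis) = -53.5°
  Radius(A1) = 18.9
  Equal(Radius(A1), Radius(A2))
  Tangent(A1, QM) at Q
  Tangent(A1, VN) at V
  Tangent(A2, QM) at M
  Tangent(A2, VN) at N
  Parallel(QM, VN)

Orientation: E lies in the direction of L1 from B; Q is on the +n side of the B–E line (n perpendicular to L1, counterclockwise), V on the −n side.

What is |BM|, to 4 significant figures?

57.31

The slot axis is L1's direction at -53.5°, so u = (cos -53.5°, sin -53.5°) = (0.5948, -0.8039) and n = (−sin -53.5°, cos -53.5°) = (0.8039, 0.5948). B is at the origin and E lies 54.1 along u from B, so E = 54.1·u = (32.18, -43.49). Tangency of A1 to both parallel lines with radius 18.9 puts Q and V at B ± 18.9·n: Q = (15.19, 11.24), V = (-15.19, -11.24). Equal radii place M and N the same way about E: M = E + 18.9·n = (47.37, -32.25), N = E − 18.9·n = (16.99, -54.73). Then |BM| = |M − B| = 57.31.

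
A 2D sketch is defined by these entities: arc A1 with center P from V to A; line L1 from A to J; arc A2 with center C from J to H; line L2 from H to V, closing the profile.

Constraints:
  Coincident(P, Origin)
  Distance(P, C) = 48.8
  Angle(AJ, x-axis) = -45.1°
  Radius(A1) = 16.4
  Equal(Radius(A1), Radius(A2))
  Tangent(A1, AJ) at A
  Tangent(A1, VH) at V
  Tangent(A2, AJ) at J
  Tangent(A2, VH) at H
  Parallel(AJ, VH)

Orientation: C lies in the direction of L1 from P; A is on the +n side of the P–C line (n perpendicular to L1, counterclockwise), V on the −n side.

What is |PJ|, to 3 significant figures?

51.5

The slot axis is L1's direction at -45.1°, so u = (cos -45.1°, sin -45.1°) = (0.706, -0.708) and n = (−sin -45.1°, cos -45.1°) = (0.708, 0.706). P is at the origin and C lies 48.8 along u from P, so C = 48.8·u = (34.4, -34.6). Tangency of A1 to both parallel lines with radius 16.4 puts A and V at P ± 16.4·n: A = (11.6, 11.6), V = (-11.6, -11.6). Equal radii place J and H the same way about C: J = C + 16.4·n = (46.1, -23.0), H = C − 16.4·n = (22.8, -46.1). Then |PJ| = |J − P| = 51.5.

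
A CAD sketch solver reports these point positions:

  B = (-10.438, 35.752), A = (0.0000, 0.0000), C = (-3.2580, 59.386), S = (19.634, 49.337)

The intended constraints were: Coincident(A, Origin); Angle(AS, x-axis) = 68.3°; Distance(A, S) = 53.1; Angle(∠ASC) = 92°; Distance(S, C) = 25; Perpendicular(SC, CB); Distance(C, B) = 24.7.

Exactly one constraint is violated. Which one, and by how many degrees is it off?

Perpendicular(SC, CB) — off by 6.80°.

A = (0.00, 0.00) ✓; AS at 68.30° ✓; |AS| = 53.10 ✓; ∠ASC = 92.00° ✓; |SC| = 25.00 ✓; ∠(SC, CB) = 96.80° ✗; |CB| = 24.70 ✓.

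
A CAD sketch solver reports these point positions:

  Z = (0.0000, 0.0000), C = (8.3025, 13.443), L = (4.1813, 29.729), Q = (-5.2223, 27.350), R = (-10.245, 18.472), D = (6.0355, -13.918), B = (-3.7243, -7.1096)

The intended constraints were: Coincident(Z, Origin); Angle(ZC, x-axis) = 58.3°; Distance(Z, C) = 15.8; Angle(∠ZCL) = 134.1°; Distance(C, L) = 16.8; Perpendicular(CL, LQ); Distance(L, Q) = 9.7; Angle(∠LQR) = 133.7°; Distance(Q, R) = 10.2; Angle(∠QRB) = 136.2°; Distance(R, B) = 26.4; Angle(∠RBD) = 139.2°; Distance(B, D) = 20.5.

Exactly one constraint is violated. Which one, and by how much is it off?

Distance(B, D) = 20.5 — off by 8.60.

Z = (0.00, 0.00) ✓; ZC at 58.30° ✓; |ZC| = 15.80 ✓; ∠ZCL = 134.1° ✓; |CL| = 16.80 ✓; ∠(CL, LQ) = 90.00° ✓; |LQ| = 9.700 ✓; ∠LQR = 133.7° ✓; |QR| = 10.20 ✓; ∠QRB = 136.2° ✓; |RB| = 26.40 ✓; ∠RBD = 139.2° ✓; |BD| = 11.90 ✗.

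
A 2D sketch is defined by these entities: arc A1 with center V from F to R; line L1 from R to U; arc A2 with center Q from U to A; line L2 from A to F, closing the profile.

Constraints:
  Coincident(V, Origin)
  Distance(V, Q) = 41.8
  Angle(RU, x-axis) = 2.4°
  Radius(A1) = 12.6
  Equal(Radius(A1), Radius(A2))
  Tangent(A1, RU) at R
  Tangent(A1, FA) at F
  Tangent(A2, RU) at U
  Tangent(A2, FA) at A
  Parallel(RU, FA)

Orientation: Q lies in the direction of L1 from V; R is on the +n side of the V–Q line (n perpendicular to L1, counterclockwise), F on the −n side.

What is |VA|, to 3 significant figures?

43.7

Tangency of A1 to both parallel lines with radius 12.6 puts R and F at V ± 12.6·n: R = (-0.528, 12.6), F = (0.528, -12.6). Equal radii place U and A the same way about Q: U = Q + 12.6·n = (41.2, 14.3), A = Q − 12.6·n = (42.3, -10.8). Then |VA| = |A − V| = 43.7.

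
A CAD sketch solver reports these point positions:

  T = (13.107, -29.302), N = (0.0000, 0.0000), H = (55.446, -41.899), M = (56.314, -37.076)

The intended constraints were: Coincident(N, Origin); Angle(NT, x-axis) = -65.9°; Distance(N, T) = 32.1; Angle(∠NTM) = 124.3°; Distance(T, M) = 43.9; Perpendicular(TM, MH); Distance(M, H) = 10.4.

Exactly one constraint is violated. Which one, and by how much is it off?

Distance(M, H) = 10.4 — off by 5.50.

N = (0.00, 0.00) ✓; NT at -65.90° ✓; |NT| = 32.10 ✓; ∠NTM = 124.3° ✓; |TM| = 43.90 ✓; ∠(TM, MH) = 90.00° ✓; |MH| = 4.900 ✗.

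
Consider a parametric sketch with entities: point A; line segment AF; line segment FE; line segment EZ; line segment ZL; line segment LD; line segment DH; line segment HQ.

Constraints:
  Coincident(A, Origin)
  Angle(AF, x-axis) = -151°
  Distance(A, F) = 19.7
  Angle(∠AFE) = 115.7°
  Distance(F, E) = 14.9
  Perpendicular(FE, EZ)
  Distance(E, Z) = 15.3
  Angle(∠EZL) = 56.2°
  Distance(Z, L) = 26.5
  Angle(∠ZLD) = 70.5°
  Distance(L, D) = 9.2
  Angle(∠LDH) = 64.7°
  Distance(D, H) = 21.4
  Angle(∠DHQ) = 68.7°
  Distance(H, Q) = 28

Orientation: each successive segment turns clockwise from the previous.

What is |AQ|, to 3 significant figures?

16.0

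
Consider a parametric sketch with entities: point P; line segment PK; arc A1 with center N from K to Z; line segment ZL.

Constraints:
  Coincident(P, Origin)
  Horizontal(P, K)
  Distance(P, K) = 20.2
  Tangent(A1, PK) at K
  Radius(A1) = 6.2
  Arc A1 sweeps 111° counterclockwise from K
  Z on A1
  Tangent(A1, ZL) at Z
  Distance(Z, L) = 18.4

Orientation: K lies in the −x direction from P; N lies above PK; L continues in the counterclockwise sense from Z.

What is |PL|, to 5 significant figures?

33.115

P is at the origin; PK is horizontal with |PK| = 20.2 and K on the −x side, so K = (-20.200, 0.0000). Tangency of A1 to PK means the radius NK is perpendicular to PK, so N = K + (0, 6.2) = (-20.200, 6.2000). On A1, K sits at bearing -90° from N; a 111° counterclockwise sweep puts Z at bearing 21°, so Z = N + 6.2·(cos 21°, sin 21°) = (-14.412, 8.4219). A1 meets ZL tangentially, so NZ is at right angles to ZL, so ZL runs along (−sin 21°, cos 21°); with |ZL| = 18.4, L = (-21.006, 25.600). Then |PL| = |L − P| = 33.115.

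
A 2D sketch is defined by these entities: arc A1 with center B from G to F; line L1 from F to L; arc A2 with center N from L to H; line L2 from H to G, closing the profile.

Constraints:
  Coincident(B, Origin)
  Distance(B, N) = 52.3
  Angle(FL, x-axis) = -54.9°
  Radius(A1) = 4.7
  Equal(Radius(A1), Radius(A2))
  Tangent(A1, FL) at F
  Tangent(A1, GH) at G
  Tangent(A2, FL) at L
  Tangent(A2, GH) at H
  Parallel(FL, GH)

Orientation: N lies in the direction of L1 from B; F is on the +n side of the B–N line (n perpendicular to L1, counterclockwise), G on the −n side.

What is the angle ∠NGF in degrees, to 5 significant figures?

84.865°

B is at the origin and N lies 52.3 along u from B, so N = 52.3·u = (30.073, -42.789). Tangency of A1 to both parallel lines with radius 4.7 puts F and G at B ± 4.7·n: F = (3.8453, 2.7025), G = (-3.8453, -2.7025). Then cos ∠NGF = GN·GF / (|GN||GF|), giving 84.865°.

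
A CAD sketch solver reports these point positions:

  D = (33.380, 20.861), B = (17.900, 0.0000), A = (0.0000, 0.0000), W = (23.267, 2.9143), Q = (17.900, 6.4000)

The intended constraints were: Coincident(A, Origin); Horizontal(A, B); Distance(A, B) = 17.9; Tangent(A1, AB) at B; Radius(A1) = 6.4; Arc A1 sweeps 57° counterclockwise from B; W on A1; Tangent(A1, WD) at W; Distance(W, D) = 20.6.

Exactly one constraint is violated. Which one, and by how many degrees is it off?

Tangent(A1, WD) at W — off by 3.60°.

A = (0.00, 0.00) ✓; A.y = 0.00, B.y = 0.00 ✓; |AB| = 17.90 ✓; ∠(QB, BA) = 90.00° ✓; |QB| = 6.400 ✓; bearing(Q→W) − bearing(Q→B) = 57.00° ✓; |QW| = 6.400 ✓; ∠(QW, WD) = 86.40° ✗; |WD| = 20.60 ✓.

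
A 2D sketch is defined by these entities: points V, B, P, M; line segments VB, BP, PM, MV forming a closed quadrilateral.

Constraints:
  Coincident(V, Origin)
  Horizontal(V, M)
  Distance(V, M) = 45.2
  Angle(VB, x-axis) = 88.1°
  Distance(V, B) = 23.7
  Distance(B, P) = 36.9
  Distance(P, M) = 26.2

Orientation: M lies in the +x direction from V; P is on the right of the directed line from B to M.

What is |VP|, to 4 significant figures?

21.59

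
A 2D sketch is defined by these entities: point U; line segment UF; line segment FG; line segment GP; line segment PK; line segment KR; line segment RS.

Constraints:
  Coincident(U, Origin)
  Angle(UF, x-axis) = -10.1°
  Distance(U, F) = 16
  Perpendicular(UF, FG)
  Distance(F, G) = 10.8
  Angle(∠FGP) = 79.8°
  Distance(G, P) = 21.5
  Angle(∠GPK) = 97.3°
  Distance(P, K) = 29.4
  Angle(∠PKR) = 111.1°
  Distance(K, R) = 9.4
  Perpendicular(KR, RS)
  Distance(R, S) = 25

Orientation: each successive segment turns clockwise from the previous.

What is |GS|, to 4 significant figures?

12.70

U is at the origin; UF runs at -10.1° with length 16.0, so F = (15.75, -2.806). UF is perpendicular to FG, so FG runs at -100.1°; with |FG| = 10.8, G = (13.86, -13.44). ∠FGP = 79.8° gives GP at 159.7° from the x-axis; with |GP| = 21.5, P = (-6.307, -5.979). ∠GPK = 97.3° gives PK at 77.00° from the x-axis; with |PK| = 29.4, K = (0.3070, 22.67). ∠PKR = 111.1° gives KR at 8.100° from the x-axis; with |KR| = 9.4, R = (9.613, 23.99). KR is perpendicular to RS, so RS runs at -81.90°; with |RS| = 25.0, S = (13.14, -0.7590). Then |GS| = |S − G| = 12.70.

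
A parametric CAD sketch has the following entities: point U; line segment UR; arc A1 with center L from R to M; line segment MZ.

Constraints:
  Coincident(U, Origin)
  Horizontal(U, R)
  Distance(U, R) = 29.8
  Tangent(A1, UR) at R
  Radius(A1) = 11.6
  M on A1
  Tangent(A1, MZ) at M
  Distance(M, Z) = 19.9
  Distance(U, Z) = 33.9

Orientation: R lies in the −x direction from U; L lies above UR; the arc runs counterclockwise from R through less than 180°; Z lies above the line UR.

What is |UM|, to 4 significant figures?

20.94

Checks: |LM| = 11.60 ✓; ∠(LM, MZ) = 90.00° ✓; |MZ| = 19.90 ✓; |UZ| = 33.90 ✓.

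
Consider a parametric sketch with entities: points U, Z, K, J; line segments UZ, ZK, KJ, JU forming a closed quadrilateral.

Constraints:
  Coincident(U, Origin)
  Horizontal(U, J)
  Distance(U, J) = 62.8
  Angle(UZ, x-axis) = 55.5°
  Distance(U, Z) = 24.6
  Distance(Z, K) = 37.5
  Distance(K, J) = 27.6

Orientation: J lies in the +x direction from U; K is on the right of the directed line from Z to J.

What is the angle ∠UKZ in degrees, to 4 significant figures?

38.01°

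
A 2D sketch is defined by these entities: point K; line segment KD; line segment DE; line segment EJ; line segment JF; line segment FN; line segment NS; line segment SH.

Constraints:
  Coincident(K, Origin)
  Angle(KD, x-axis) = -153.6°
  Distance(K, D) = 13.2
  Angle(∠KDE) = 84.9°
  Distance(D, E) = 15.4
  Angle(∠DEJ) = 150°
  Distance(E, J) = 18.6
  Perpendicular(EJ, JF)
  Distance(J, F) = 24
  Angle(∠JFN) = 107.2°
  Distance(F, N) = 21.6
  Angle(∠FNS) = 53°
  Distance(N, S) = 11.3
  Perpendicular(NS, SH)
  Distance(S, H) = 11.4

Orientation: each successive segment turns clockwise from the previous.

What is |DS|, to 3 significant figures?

19.3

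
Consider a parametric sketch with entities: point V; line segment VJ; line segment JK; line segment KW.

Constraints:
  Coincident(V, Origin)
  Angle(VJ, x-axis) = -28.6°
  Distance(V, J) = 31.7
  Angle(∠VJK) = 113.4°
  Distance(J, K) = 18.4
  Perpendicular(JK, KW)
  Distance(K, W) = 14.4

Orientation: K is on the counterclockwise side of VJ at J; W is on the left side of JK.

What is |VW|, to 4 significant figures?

34.30

∠VJK = 113.4°, so JK runs at -28.6° + (180° − 113.4°) = 38.00° from the x-axis; with |JK| = 18.4, K = J + 18.4·(cos 38.00°, sin 38.00°) = (42.33, -3.846). JK is perpendicular to KW; with |KW| = 14.4 on the left of JK, W = K + 14.4·(-0.6157, 0.7880) = (33.47, 7.501). Then |VW| = |W − V| = 34.30.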